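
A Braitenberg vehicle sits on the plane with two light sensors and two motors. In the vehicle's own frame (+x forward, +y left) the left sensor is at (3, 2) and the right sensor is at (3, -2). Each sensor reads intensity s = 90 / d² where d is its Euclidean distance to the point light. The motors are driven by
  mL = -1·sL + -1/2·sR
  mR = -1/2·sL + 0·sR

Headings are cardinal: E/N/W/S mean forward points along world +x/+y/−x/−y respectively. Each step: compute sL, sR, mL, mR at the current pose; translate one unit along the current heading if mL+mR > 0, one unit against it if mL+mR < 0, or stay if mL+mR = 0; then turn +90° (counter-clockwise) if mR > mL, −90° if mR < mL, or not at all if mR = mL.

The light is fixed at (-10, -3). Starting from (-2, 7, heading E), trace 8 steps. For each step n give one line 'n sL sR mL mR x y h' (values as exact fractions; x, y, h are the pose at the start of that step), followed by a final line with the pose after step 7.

0 18/53 18/37 -1143/1961 -9/53 -2 7 E
1 45/97 9/25 -3123/4850 -45/194 -3 7 N
2 18/13 90/137 -3051/1781 -9/13 -3 6 W
3 45/68 5/4 -175/136 -45/136 -2 6 S
4 18/53 18/37 -1143/1961 -9/53 -2 7 E
5 45/97 9/25 -3123/4850 -45/194 -3 7 N
6 18/13 90/137 -3051/1781 -9/13 -3 6 W
7 45/68 5/4 -175/136 -45/136 -2 6 S
final -2 7 E

n=0: pose=(-2,7,E); sL=18/53, sR=18/37; mL=-1143/1961, mR=-9/53; mL+mR=-1476/1961 → advance -1; mR−mL=810/1961 → turn +1·90°
n=1: pose=(-3,7,N); sL=45/97, sR=9/25; mL=-3123/4850, mR=-45/194; mL+mR=-2124/2425 → advance -1; mR−mL=999/2425 → turn +1·90°
n=2: pose=(-3,6,W); sL=18/13, sR=90/137; mL=-3051/1781, mR=-9/13; mL+mR=-4284/1781 → advance -1; mR−mL=1818/1781 → turn +1·90°
n=3: pose=(-2,6,S); sL=45/68, sR=5/4; mL=-175/136, mR=-45/136; mL+mR=-55/34 → advance -1; mR−mL=65/68 → turn +1·90°
n=4: pose=(-2,7,E); sL=18/53, sR=18/37; mL=-1143/1961, mR=-9/53; mL+mR=-1476/1961 → advance -1; mR−mL=810/1961 → turn +1·90°
n=5: pose=(-3,7,N); sL=45/97, sR=9/25; mL=-3123/4850, mR=-45/194; mL+mR=-2124/2425 → advance -1; mR−mL=999/2425 → turn +1·90°
n=6: pose=(-3,6,W); sL=18/13, sR=90/137; mL=-3051/1781, mR=-9/13; mL+mR=-4284/1781 → advance -1; mR−mL=1818/1781 → turn +1·90°
n=7: pose=(-2,6,S); sL=45/68, sR=5/4; mL=-175/136, mR=-45/136; mL+mR=-55/34 → advance -1; mR−mL=65/68 → turn +1·90°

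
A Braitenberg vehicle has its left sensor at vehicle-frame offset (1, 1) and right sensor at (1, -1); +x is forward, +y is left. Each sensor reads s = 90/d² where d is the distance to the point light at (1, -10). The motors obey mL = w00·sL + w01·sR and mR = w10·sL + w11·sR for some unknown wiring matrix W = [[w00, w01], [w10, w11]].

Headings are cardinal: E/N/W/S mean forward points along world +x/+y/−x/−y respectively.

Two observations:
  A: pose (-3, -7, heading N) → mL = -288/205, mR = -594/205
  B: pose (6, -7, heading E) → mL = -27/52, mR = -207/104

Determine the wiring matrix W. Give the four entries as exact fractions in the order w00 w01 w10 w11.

obs A: pose=(-3,-7,N) → sL=90/41, sR=18/5, mL=-288/205, mR=-594/205
obs B: pose=(6,-7,E) → sL=45/26, sR=9/4, mL=-27/52, mR=-207/104
sensor matrix S = [[90/41, 18/5], [45/26, 9/4]]; det S = -1377/1066
solve [mL_A; mL_B] = S·[w00; w01] and [mR_A; mR_B] = S·[w10; w11]:
  w00 = 1, w01 = -1, w10 = -1/2, w11 = -1/2

1 -1 -1/2 -1/2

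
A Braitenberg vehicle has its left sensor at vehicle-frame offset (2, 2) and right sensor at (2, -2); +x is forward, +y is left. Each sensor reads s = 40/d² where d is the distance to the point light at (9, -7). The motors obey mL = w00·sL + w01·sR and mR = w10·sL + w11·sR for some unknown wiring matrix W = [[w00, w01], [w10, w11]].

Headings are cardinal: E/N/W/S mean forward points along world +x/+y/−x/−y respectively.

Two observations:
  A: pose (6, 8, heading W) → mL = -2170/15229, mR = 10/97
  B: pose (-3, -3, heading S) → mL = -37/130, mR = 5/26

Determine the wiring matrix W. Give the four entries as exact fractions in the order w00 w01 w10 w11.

-1 1/2 1/2 0

obs A: pose=(6,8,W) → sL=20/97, sR=20/157, mL=-2170/15229, mR=10/97
obs B: pose=(-3,-3,S) → sL=5/13, sR=1/5, mL=-37/130, mR=5/26
sensor matrix S = [[20/97, 20/157], [5/13, 1/5]]; det S = -1536/197977
solve [mL_A; mL_B] = S·[w00; w01] and [mR_A; mR_B] = S·[w10; w11]:
  w00 = -1, w01 = 1/2, w10 = 1/2, w11 = 0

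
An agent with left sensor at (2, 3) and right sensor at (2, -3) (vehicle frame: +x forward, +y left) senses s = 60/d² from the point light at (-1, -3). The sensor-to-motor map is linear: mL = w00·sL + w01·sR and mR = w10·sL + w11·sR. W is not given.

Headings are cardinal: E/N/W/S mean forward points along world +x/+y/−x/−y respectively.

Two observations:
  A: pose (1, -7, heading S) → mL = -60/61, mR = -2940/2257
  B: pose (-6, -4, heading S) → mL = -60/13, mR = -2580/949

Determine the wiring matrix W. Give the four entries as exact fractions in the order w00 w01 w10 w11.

obs A: pose=(1,-7,S) → sL=60/61, sR=60/37, mL=-60/61, mR=-2940/2257
obs B: pose=(-6,-4,S) → sL=60/13, sR=60/73, mL=-60/13, mR=-2580/949
sensor matrix S = [[60/61, 60/37], [60/13, 60/73]]; det S = -14299200/2141893
solve [mL_A; mL_B] = S·[w00; w01] and [mR_A; mR_B] = S·[w10; w11]:
  w00 = -1, w01 = 0, w10 = -1/2, w11 = -1/2

-1 0 -1/2 -1/2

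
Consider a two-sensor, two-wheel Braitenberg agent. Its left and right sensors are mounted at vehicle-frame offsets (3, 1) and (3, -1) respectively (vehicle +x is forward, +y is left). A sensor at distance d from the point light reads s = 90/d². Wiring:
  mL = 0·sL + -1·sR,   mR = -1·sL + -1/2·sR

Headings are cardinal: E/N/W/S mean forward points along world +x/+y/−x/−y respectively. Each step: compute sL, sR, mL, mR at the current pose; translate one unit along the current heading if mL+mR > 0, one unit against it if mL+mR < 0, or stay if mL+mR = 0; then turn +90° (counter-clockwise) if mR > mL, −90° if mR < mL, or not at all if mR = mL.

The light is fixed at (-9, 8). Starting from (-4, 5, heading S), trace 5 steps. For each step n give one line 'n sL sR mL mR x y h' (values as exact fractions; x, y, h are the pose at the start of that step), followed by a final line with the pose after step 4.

n=0: pose=(-4,5,S); sL=5/4, sR=45/26; mL=-45/26, mR=-55/26; mL+mR=-50/13 → advance -1; mR−mL=-5/13 → turn -1·90°
n=1: pose=(-4,6,W); sL=90/13, sR=18; mL=-18, mR=-207/13; mL+mR=-441/13 → advance -1; mR−mL=27/13 → turn +1·90°
n=2: pose=(-3,6,S); sL=45/37, sR=9/5; mL=-9/5, mR=-783/370; mL+mR=-1449/370 → advance -1; mR−mL=-117/370 → turn -1·90°
n=3: pose=(-3,7,W); sL=90/13, sR=10; mL=-10, mR=-155/13; mL+mR=-285/13 → advance -1; mR−mL=-25/13 → turn -1·90°
n=4: pose=(-2,7,N); sL=9/4, sR=45/34; mL=-45/34, mR=-99/34; mL+mR=-72/17 → advance -1; mR−mL=-27/17 → turn -1·90°

0 5/4 45/26 -45/26 -55/26 -4 5 S
1 90/13 18 -18 -207/13 -4 6 W
2 45/37 9/5 -9/5 -783/370 -3 6 S
3 90/13 10 -10 -155/13 -3 7 W
4 9/4 45/34 -45/34 -99/34 -2 7 N
final -2 6 E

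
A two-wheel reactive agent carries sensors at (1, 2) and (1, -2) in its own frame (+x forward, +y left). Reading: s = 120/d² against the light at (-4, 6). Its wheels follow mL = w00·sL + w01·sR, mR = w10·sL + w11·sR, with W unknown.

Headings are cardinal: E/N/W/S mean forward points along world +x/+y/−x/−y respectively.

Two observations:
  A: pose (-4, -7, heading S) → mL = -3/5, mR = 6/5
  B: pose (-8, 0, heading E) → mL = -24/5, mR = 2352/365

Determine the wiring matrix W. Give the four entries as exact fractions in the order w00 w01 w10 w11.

-1 0 1 1

obs A: pose=(-4,-7,S) → sL=3/5, sR=3/5, mL=-3/5, mR=6/5
obs B: pose=(-8,0,E) → sL=24/5, sR=120/73, mL=-24/5, mR=2352/365
sensor matrix S = [[3/5, 3/5], [24/5, 120/73]]; det S = -3456/1825
solve [mL_A; mL_B] = S·[w00; w01] and [mR_A; mR_B] = S·[w10; w11]:
  w00 = -1, w01 = 0, w10 = 1, w11 = 1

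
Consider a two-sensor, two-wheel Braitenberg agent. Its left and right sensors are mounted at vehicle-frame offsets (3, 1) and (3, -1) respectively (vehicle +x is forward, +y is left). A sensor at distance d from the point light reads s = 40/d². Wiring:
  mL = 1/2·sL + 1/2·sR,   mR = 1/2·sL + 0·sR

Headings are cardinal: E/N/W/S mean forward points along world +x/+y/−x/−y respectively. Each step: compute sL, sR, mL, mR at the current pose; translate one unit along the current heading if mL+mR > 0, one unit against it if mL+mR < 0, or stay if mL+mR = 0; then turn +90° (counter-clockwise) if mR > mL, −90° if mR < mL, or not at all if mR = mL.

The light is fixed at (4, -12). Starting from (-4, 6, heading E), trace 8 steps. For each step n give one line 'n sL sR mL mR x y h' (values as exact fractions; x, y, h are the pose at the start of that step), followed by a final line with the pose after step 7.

0 20/193 20/157 3500/30301 10/193 -4 6 E
1 40/261 40/289 11000/75429 20/261 -3 6 S
2 10/89 5/53 975/9434 5/89 -3 5 W
3 40/481 40/449 18600/215969 20/481 -4 5 N
4 20/193 20/157 3500/30301 10/193 -4 6 E
5 40/261 40/289 11000/75429 20/261 -3 6 S
6 10/89 5/53 975/9434 5/89 -3 5 W
7 40/481 40/449 18600/215969 20/481 -4 5 N
final -4 6 E

n=0: pose=(-4,6,E); sL=20/193, sR=20/157; mL=3500/30301, mR=10/193; mL+mR=5070/30301 → advance +1; mR−mL=-10/157 → turn -1·90°
n=1: pose=(-3,6,S); sL=40/261, sR=40/289; mL=11000/75429, mR=20/261; mL+mR=16780/75429 → advance +1; mR−mL=-20/289 → turn -1·90°
n=2: pose=(-3,5,W); sL=10/89, sR=5/53; mL=975/9434, mR=5/89; mL+mR=1505/9434 → advance +1; mR−mL=-5/106 → turn -1·90°
n=3: pose=(-4,5,N); sL=40/481, sR=40/449; mL=18600/215969, mR=20/481; mL+mR=27580/215969 → advance +1; mR−mL=-20/449 → turn -1·90°
n=4: pose=(-4,6,E); sL=20/193, sR=20/157; mL=3500/30301, mR=10/193; mL+mR=5070/30301 → advance +1; mR−mL=-10/157 → turn -1·90°
n=5: pose=(-3,6,S); sL=40/261, sR=40/289; mL=11000/75429, mR=20/261; mL+mR=16780/75429 → advance +1; mR−mL=-20/289 → turn -1·90°
n=6: pose=(-3,5,W); sL=10/89, sR=5/53; mL=975/9434, mR=5/89; mL+mR=1505/9434 → advance +1; mR−mL=-5/106 → turn -1·90°
n=7: pose=(-4,5,N); sL=40/481, sR=40/449; mL=18600/215969, mR=20/481; mL+mR=27580/215969 → advance +1; mR−mL=-20/449 → turn -1·90°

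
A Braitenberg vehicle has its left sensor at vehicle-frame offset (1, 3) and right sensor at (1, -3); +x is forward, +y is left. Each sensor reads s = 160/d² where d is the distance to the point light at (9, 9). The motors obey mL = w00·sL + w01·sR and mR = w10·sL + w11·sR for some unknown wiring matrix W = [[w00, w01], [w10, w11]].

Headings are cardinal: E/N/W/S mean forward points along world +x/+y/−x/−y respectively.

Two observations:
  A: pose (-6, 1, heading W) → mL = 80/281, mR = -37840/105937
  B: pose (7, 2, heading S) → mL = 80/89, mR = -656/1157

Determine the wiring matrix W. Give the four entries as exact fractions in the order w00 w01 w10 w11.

0 1/2 1/2 -1

obs A: pose=(-6,1,W) → sL=160/377, sR=160/281, mL=80/281, mR=-37840/105937
obs B: pose=(7,2,S) → sL=32/13, sR=160/89, mL=80/89, mR=-656/1157
sensor matrix S = [[160/377, 160/281], [32/13, 160/89]]; det S = -6021120/9428393
solve [mL_A; mL_B] = S·[w00; w01] and [mR_A; mR_B] = S·[w10; w11]:
  w00 = 0, w01 = 1/2, w10 = 1/2, w11 = -1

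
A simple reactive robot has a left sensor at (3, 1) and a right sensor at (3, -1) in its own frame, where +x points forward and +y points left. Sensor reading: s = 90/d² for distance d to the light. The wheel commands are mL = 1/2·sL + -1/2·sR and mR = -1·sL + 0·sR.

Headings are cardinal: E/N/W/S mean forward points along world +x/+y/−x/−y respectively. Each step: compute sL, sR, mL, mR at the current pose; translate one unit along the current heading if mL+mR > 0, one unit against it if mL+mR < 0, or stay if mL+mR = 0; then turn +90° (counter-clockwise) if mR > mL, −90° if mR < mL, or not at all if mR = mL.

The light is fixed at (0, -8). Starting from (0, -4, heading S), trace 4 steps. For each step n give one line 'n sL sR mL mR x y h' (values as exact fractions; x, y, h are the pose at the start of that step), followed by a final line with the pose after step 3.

n=0: pose=(0,-4,S); sL=45, sR=45; mL=0, mR=-45; mL+mR=-45 → advance -1; mR−mL=-45 → turn -1·90°
n=1: pose=(0,-3,W); sL=18/5, sR=2; mL=4/5, mR=-18/5; mL+mR=-14/5 → advance -1; mR−mL=-22/5 → turn -1·90°
n=2: pose=(1,-3,N); sL=45/32, sR=45/34; mL=45/1088, mR=-45/32; mL+mR=-1485/1088 → advance -1; mR−mL=-1575/1088 → turn -1·90°
n=3: pose=(1,-4,E); sL=90/41, sR=18/5; mL=-144/205, mR=-90/41; mL+mR=-594/205 → advance -1; mR−mL=-306/205 → turn -1·90°

0 45 45 0 -45 0 -4 S
1 18/5 2 4/5 -18/5 0 -3 W
2 45/32 45/34 45/1088 -45/32 1 -3 N
3 90/41 18/5 -144/205 -90/41 1 -4 E
final 0 -4 S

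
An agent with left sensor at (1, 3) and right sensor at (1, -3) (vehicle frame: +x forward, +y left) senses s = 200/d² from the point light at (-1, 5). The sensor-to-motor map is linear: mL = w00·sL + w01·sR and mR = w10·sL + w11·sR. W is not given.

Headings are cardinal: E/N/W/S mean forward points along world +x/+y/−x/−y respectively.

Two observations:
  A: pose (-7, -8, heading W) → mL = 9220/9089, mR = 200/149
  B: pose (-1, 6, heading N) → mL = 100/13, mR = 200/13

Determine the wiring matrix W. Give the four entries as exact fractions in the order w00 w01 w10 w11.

-1/2 1 0 1

obs A: pose=(-7,-8,W) → sL=40/61, sR=200/149, mL=9220/9089, mR=200/149
obs B: pose=(-1,6,N) → sL=200/13, sR=200/13, mL=100/13, mR=200/13
sensor matrix S = [[40/61, 200/149], [200/13, 200/13]]; det S = -96000/9089
solve [mL_A; mL_B] = S·[w00; w01] and [mR_A; mR_B] = S·[w10; w11]:
  w00 = -1/2, w01 = 1, w10 = 0, w11 = 1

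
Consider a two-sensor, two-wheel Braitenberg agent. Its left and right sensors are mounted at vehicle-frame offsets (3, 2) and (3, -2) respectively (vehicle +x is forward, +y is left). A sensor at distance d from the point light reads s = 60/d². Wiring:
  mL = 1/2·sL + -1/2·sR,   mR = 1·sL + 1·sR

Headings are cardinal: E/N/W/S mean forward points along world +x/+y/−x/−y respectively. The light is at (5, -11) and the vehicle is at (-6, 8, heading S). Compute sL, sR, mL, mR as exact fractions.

left sensor world pos  = (-4, 5); dL² = 337
right sensor world pos = (-8, 5); dR² = 425
sL = 60/337 = 60/337
sR = 60/425 = 12/85
mL = 1/2·sL + -1/2·sR = 528/28645
mR = 1·sL + 1·sR = 9144/28645

60/337 12/85 528/28645 9144/28645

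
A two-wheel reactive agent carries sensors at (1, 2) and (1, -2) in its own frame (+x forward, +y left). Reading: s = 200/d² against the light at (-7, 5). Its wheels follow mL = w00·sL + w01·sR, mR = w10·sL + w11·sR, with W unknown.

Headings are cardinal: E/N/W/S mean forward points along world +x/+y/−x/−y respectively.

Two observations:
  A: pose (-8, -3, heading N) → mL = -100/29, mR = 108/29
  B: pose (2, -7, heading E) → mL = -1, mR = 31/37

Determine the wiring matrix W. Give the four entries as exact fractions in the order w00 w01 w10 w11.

obs A: pose=(-8,-3,N) → sL=100/29, sR=4, mL=-100/29, mR=108/29
obs B: pose=(2,-7,E) → sL=1, sR=25/37, mL=-1, mR=31/37
sensor matrix S = [[100/29, 4], [1, 25/37]]; det S = -1792/1073
solve [mL_A; mL_B] = S·[w00; w01] and [mR_A; mR_B] = S·[w10; w11]:
  w00 = -1, w01 = 0, w10 = 1/2, w11 = 1/2

-1 0 1/2 1/2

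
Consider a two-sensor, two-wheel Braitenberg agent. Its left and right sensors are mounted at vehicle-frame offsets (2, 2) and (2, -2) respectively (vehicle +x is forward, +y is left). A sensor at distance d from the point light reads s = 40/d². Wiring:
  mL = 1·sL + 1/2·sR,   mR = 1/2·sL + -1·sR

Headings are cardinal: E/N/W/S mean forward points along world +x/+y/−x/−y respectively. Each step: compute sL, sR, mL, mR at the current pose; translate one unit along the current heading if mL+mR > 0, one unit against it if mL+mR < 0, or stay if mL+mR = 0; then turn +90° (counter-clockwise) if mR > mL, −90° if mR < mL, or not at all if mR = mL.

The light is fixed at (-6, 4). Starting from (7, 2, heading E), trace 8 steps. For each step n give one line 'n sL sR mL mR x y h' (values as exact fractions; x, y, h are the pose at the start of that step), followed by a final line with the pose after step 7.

n=0: pose=(7,2,E); sL=8/45, sR=40/241; mL=2828/10845, mR=-836/10845; mL+mR=664/3615 → advance +1; mR−mL=-3664/10845 → turn -1·90°
n=1: pose=(8,2,S); sL=5/34, sR=1/4; mL=37/136, mR=-3/17; mL+mR=13/136 → advance +1; mR−mL=-61/136 → turn -1·90°
n=2: pose=(8,1,W); sL=40/169, sR=8/29; mL=1836/4901, mR=-772/4901; mL+mR=1064/4901 → advance +1; mR−mL=-2608/4901 → turn -1·90°
n=3: pose=(7,1,N); sL=20/61, sR=20/113; mL=2870/6893, mR=-90/6893; mL+mR=2780/6893 → advance +1; mR−mL=-2960/6893 → turn -1·90°
n=4: pose=(7,2,E); sL=8/45, sR=40/241; mL=2828/10845, mR=-836/10845; mL+mR=664/3615 → advance +1; mR−mL=-3664/10845 → turn -1·90°
n=5: pose=(8,2,S); sL=5/34, sR=1/4; mL=37/136, mR=-3/17; mL+mR=13/136 → advance +1; mR−mL=-61/136 → turn -1·90°
n=6: pose=(8,1,W); sL=40/169, sR=8/29; mL=1836/4901, mR=-772/4901; mL+mR=1064/4901 → advance +1; mR−mL=-2608/4901 → turn -1·90°
n=7: pose=(7,1,N); sL=20/61, sR=20/113; mL=2870/6893, mR=-90/6893; mL+mR=2780/6893 → advance +1; mR−mL=-2960/6893 → turn -1·90°

0 8/45 40/241 2828/10845 -836/10845 7 2 E
1 5/34 1/4 37/136 -3/17 8 2 S
2 40/169 8/29 1836/4901 -772/4901 8 1 W
3 20/61 20/113 2870/6893 -90/6893 7 1 N
4 8/45 40/241 2828/10845 -836/10845 7 2 E
5 5/34 1/4 37/136 -3/17 8 2 S
6 40/169 8/29 1836/4901 -772/4901 8 1 W
7 20/61 20/113 2870/6893 -90/6893 7 1 N
final 7 2 E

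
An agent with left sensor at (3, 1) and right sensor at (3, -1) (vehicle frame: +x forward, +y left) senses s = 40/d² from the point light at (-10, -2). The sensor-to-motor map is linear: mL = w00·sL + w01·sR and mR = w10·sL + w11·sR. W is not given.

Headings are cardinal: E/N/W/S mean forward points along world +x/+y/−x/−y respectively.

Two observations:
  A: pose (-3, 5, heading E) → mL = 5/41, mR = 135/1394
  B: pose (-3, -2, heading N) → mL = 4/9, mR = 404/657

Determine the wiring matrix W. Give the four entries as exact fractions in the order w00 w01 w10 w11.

1/2 0 1 -1/2

obs A: pose=(-3,5,E) → sL=10/41, sR=5/17, mL=5/41, mR=135/1394
obs B: pose=(-3,-2,N) → sL=8/9, sR=40/73, mL=4/9, mR=404/657
sensor matrix S = [[10/41, 5/17], [8/9, 40/73]]; det S = -58520/457929
solve [mL_A; mL_B] = S·[w00; w01] and [mR_A; mR_B] = S·[w10; w11]:
  w00 = 1/2, w01 = 0, w10 = 1, w11 = -1/2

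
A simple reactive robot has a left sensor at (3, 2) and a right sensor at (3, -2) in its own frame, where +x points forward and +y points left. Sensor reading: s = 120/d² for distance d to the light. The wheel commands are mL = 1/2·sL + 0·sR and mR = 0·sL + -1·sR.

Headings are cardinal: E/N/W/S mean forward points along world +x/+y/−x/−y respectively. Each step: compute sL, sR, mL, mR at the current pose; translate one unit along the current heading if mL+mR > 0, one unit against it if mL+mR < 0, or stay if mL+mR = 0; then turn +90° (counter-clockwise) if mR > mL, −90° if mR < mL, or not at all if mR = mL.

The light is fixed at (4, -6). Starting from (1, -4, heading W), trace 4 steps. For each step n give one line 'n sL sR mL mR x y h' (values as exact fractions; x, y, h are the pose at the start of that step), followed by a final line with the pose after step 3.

n=0: pose=(1,-4,W); sL=10/3, sR=30/13; mL=5/3, mR=-30/13; mL+mR=-25/39 → advance -1; mR−mL=-155/39 → turn -1·90°
n=1: pose=(2,-4,N); sL=120/41, sR=24/5; mL=60/41, mR=-24/5; mL+mR=-684/205 → advance -1; mR−mL=-1284/205 → turn -1·90°
n=2: pose=(2,-5,E); sL=12, sR=60; mL=6, mR=-60; mL+mR=-54 → advance -1; mR−mL=-66 → turn -1·90°
n=3: pose=(1,-5,S); sL=24, sR=120/29; mL=12, mR=-120/29; mL+mR=228/29 → advance +1; mR−mL=-468/29 → turn -1·90°

0 10/3 30/13 5/3 -30/13 1 -4 W
1 120/41 24/5 60/41 -24/5 2 -4 N
2 12 60 6 -60 2 -5 E
3 24 120/29 12 -120/29 1 -5 S
final 1 -6 W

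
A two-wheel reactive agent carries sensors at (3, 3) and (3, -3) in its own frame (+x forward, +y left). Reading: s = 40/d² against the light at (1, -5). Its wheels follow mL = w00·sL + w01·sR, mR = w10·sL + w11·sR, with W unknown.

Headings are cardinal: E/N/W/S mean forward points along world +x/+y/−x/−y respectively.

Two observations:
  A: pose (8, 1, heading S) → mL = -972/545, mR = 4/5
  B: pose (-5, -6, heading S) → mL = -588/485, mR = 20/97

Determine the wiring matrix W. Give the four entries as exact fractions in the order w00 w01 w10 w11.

-1/2 -1 0 1/2

obs A: pose=(8,1,S) → sL=40/109, sR=8/5, mL=-972/545, mR=4/5
obs B: pose=(-5,-6,S) → sL=8/5, sR=40/97, mL=-588/485, mR=20/97
sensor matrix S = [[40/109, 8/5], [8/5, 40/97]]; det S = -636672/264325
solve [mL_A; mL_B] = S·[w00; w01] and [mR_A; mR_B] = S·[w10; w11]:
  w00 = -1/2, w01 = -1, w10 = 0, w11 = 1/2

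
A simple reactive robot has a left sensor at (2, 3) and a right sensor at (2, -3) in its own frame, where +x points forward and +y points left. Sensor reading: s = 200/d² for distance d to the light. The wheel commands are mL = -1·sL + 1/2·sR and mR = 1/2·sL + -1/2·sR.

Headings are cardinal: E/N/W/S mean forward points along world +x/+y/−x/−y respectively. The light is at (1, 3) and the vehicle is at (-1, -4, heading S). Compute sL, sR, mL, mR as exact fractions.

100/41 100/53 -3250/2173 600/2173

left sensor world pos  = (2, -6); dL² = 82
right sensor world pos = (-4, -6); dR² = 106
sL = 200/82 = 100/41
sR = 200/106 = 100/53
mL = -1·sL + 1/2·sR = -3250/2173
mR = 1/2·sL + -1/2·sR = 600/2173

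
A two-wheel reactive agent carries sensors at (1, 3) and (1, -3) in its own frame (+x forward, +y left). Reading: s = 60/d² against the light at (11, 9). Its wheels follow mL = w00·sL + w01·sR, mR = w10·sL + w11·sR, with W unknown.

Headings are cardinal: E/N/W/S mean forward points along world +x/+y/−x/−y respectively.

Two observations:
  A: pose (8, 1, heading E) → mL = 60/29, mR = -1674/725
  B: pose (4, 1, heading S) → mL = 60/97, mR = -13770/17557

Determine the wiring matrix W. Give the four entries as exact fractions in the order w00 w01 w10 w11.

obs A: pose=(8,1,E) → sL=60/29, sR=12/25, mL=60/29, mR=-1674/725
obs B: pose=(4,1,S) → sL=60/97, sR=60/181, mL=60/97, mR=-13770/17557
sensor matrix S = [[60/29, 12/25], [60/97, 60/181]]; det S = 990144/2545765
solve [mL_A; mL_B] = S·[w00; w01] and [mR_A; mR_B] = S·[w10; w11]:
  w00 = 1, w01 = 0, w10 = -1, w11 = -1/2

1 0 -1 -1/2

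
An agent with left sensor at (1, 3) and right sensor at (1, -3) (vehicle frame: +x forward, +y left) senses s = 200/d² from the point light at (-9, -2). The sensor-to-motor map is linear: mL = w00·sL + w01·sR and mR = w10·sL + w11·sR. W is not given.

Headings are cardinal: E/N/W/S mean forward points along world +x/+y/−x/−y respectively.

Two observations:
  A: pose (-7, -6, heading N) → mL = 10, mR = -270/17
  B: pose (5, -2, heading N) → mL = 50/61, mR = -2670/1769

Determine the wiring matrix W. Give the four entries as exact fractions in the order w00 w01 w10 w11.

1/2 0 -1/2 -1

obs A: pose=(-7,-6,N) → sL=20, sR=100/17, mL=10, mR=-270/17
obs B: pose=(5,-2,N) → sL=100/61, sR=20/29, mL=50/61, mR=-2670/1769
sensor matrix S = [[20, 100/17], [100/61, 20/29]]; det S = 124800/30073
solve [mL_A; mL_B] = S·[w00; w01] and [mR_A; mR_B] = S·[w10; w11]:
  w00 = 1/2, w01 = 0, w10 = -1/2, w11 = -1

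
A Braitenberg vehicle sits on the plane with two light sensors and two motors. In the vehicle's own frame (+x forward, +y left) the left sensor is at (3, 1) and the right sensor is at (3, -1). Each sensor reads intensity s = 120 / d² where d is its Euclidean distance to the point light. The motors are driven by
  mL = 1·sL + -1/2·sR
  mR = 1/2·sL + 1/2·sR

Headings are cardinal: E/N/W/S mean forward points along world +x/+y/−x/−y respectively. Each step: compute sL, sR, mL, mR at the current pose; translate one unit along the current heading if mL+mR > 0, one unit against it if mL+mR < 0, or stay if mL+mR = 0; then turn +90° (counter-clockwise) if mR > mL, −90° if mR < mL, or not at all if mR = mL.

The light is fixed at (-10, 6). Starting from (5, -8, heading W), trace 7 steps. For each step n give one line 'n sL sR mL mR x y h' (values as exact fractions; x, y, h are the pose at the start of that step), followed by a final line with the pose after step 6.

0 40/123 120/313 5140/38499 13640/38499 5 -8 W
1 60/257 60/229 6030/58853 14580/58853 4 -8 S
2 24/97 24/109 1452/10573 2472/10573 4 -9 E
3 6/17 3/10 69/340 111/340 5 -9 N
4 40/123 120/313 5140/38499 13640/38499 5 -8 W
5 60/257 60/229 6030/58853 14580/58853 4 -8 S
6 24/97 24/109 1452/10573 2472/10573 4 -9 E
final 5 -9 N

n=0: pose=(5,-8,W); sL=40/123, sR=120/313; mL=5140/38499, mR=13640/38499; mL+mR=20/41 → advance +1; mR−mL=8500/38499 → turn +1·90°
n=1: pose=(4,-8,S); sL=60/257, sR=60/229; mL=6030/58853, mR=14580/58853; mL+mR=90/257 → advance +1; mR−mL=8550/58853 → turn +1·90°
n=2: pose=(4,-9,E); sL=24/97, sR=24/109; mL=1452/10573, mR=2472/10573; mL+mR=36/97 → advance +1; mR−mL=1020/10573 → turn +1·90°
n=3: pose=(5,-9,N); sL=6/17, sR=3/10; mL=69/340, mR=111/340; mL+mR=9/17 → advance +1; mR−mL=21/170 → turn +1·90°
n=4: pose=(5,-8,W); sL=40/123, sR=120/313; mL=5140/38499, mR=13640/38499; mL+mR=20/41 → advance +1; mR−mL=8500/38499 → turn +1·90°
n=5: pose=(4,-8,S); sL=60/257, sR=60/229; mL=6030/58853, mR=14580/58853; mL+mR=90/257 → advance +1; mR−mL=8550/58853 → turn +1·90°
n=6: pose=(4,-9,E); sL=24/97, sR=24/109; mL=1452/10573, mR=2472/10573; mL+mR=36/97 → advance +1; mR−mL=1020/10573 → turn +1·90°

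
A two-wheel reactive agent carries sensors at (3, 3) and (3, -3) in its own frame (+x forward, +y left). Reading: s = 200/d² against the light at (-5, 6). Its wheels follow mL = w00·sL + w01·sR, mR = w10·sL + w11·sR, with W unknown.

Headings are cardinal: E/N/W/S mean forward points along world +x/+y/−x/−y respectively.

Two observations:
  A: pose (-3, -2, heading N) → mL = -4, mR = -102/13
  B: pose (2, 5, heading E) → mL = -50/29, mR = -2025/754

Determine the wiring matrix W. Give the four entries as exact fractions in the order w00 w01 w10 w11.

0 -1 -1/2 -1

obs A: pose=(-3,-2,N) → sL=100/13, sR=4, mL=-4, mR=-102/13
obs B: pose=(2,5,E) → sL=25/13, sR=50/29, mL=-50/29, mR=-2025/754
sensor matrix S = [[100/13, 4], [25/13, 50/29]]; det S = 2100/377
solve [mL_A; mL_B] = S·[w00; w01] and [mR_A; mR_B] = S·[w10; w11]:
  w00 = 0, w01 = -1, w10 = -1/2, w11 = -1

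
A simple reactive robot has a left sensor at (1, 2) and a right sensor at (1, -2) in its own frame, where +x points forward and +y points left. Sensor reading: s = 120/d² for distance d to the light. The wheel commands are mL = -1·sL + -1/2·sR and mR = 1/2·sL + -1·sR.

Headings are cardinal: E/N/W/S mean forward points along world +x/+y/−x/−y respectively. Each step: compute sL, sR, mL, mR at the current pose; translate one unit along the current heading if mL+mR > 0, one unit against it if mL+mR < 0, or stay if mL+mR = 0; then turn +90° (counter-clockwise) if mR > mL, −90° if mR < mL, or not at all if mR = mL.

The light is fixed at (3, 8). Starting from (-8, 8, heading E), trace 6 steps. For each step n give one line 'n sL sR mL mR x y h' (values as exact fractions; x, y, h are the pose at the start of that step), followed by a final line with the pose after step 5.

0 15/13 15/13 -45/26 -15/26 -8 8 E
1 120/197 120/101 -23940/19897 -17580/19897 -9 8 N
2 60/89 12/17 -1554/1513 -558/1513 -9 7 W
3 24/17 120/173 -5172/2941 36/2941 -8 7 S
4 15/13 15/13 -45/26 -15/26 -8 8 E
5 120/197 120/101 -23940/19897 -17580/19897 -9 8 N
final -9 7 W

n=0: pose=(-8,8,E); sL=15/13, sR=15/13; mL=-45/26, mR=-15/26; mL+mR=-30/13 → advance -1; mR−mL=15/13 → turn +1·90°
n=1: pose=(-9,8,N); sL=120/197, sR=120/101; mL=-23940/19897, mR=-17580/19897; mL+mR=-41520/19897 → advance -1; mR−mL=6360/19897 → turn +1·90°
n=2: pose=(-9,7,W); sL=60/89, sR=12/17; mL=-1554/1513, mR=-558/1513; mL+mR=-2112/1513 → advance -1; mR−mL=996/1513 → turn +1·90°
n=3: pose=(-8,7,S); sL=24/17, sR=120/173; mL=-5172/2941, mR=36/2941; mL+mR=-5136/2941 → advance -1; mR−mL=5208/2941 → turn +1·90°
n=4: pose=(-8,8,E); sL=15/13, sR=15/13; mL=-45/26, mR=-15/26; mL+mR=-30/13 → advance -1; mR−mL=15/13 → turn +1·90°
n=5: pose=(-9,8,N); sL=120/197, sR=120/101; mL=-23940/19897, mR=-17580/19897; mL+mR=-41520/19897 → advance -1; mR−mL=6360/19897 → turn +1·90°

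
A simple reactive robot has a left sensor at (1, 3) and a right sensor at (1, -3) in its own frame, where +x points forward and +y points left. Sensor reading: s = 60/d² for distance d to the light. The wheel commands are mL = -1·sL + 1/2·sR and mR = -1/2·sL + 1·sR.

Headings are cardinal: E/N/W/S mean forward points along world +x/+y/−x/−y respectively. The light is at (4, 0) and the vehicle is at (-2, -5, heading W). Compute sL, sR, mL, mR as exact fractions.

left sensor world pos  = (-3, -8); dL² = 113
right sensor world pos = (-3, -2); dR² = 53
sL = 60/113 = 60/113
sR = 60/53 = 60/53
mL = -1·sL + 1/2·sR = 210/5989
mR = -1/2·sL + 1·sR = 5190/5989

60/113 60/53 210/5989 5190/5989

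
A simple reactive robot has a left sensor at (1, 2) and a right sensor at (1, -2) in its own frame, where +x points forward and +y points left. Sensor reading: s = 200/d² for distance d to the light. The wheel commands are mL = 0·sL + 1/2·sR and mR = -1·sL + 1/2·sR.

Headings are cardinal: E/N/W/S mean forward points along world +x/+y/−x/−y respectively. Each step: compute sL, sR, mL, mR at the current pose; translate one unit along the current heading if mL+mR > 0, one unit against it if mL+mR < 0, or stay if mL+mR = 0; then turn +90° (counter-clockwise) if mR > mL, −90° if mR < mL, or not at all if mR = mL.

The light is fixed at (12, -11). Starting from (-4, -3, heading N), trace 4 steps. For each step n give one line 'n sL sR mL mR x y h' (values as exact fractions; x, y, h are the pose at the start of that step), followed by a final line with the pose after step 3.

0 40/81 200/277 100/277 -2980/22437 -4 -3 N
1 100/173 100/137 50/137 -5050/23701 -4 -2 E
2 200/233 200/353 100/353 -47300/82249 -3 -2 S
3 5/8 1/2 1/4 -3/8 -3 -1 W
final -2 -1 N

n=0: pose=(-4,-3,N); sL=40/81, sR=200/277; mL=100/277, mR=-2980/22437; mL+mR=5120/22437 → advance +1; mR−mL=-40/81 → turn -1·90°
n=1: pose=(-4,-2,E); sL=100/173, sR=100/137; mL=50/137, mR=-5050/23701; mL+mR=3600/23701 → advance +1; mR−mL=-100/173 → turn -1·90°
n=2: pose=(-3,-2,S); sL=200/233, sR=200/353; mL=100/353, mR=-47300/82249; mL+mR=-24000/82249 → advance -1; mR−mL=-200/233 → turn -1·90°
n=3: pose=(-3,-1,W); sL=5/8, sR=1/2; mL=1/4, mR=-3/8; mL+mR=-1/8 → advance -1; mR−mL=-5/8 → turn -1·90°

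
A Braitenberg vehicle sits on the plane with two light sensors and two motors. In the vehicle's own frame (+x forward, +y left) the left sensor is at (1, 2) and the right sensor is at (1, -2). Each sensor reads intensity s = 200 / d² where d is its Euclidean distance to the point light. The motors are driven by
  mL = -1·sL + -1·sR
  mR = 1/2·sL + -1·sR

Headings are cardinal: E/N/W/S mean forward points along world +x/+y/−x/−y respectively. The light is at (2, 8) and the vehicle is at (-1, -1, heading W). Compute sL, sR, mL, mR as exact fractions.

200/137 40/13 -8080/1781 -4180/1781

left sensor world pos  = (-2, -3); dL² = 137
right sensor world pos = (-2, 1); dR² = 65
sL = 200/137 = 200/137
sR = 200/65 = 40/13
mL = -1·sL + -1·sR = -8080/1781
mR = 1/2·sL + -1·sR = -4180/1781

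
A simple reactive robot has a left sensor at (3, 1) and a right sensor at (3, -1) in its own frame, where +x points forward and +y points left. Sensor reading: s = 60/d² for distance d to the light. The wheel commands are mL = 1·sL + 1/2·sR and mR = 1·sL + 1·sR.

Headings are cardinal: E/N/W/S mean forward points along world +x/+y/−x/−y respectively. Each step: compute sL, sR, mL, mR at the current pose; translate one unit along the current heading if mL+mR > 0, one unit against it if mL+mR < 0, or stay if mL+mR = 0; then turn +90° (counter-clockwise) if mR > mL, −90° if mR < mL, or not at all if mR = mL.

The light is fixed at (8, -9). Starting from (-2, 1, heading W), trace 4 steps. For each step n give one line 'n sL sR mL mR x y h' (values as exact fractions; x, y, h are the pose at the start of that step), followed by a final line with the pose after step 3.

0 6/25 6/29 249/725 324/725 -2 1 W
1 60/149 60/193 16050/28757 20520/28757 -3 1 S
2 15/41 15/32 1575/2624 1095/1312 -3 0 E
3 12/53 4/15 286/795 392/795 -2 0 N
final -2 1 W

n=0: pose=(-2,1,W); sL=6/25, sR=6/29; mL=249/725, mR=324/725; mL+mR=573/725 → advance +1; mR−mL=3/29 → turn +1·90°
n=1: pose=(-3,1,S); sL=60/149, sR=60/193; mL=16050/28757, mR=20520/28757; mL+mR=36570/28757 → advance +1; mR−mL=30/193 → turn +1·90°
n=2: pose=(-3,0,E); sL=15/41, sR=15/32; mL=1575/2624, mR=1095/1312; mL+mR=3765/2624 → advance +1; mR−mL=15/64 → turn +1·90°
n=3: pose=(-2,0,N); sL=12/53, sR=4/15; mL=286/795, mR=392/795; mL+mR=226/265 → advance +1; mR−mL=2/15 → turn +1·90°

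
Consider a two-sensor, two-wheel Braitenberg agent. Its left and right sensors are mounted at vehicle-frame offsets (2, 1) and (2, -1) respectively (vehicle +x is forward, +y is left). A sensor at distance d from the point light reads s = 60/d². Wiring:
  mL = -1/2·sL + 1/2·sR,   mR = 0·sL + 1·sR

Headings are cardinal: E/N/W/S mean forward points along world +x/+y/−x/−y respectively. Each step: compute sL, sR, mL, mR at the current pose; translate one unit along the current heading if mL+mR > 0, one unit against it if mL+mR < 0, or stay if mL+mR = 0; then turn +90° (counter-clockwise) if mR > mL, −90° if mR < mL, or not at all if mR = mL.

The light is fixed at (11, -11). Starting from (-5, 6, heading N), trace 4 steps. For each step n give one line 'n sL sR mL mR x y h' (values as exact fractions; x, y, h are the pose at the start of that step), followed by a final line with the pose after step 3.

n=0: pose=(-5,6,N); sL=6/65, sR=30/293; mL=96/19045, mR=30/293; mL+mR=2046/19045 → advance +1; mR−mL=1854/19045 → turn +1·90°
n=1: pose=(-5,7,W); sL=60/613, sR=12/137; mL=-432/83981, mR=12/137; mL+mR=6924/83981 → advance +1; mR−mL=7788/83981 → turn +1·90°
n=2: pose=(-6,7,S); sL=15/128, sR=3/29; mL=-51/7424, mR=3/29; mL+mR=717/7424 → advance +1; mR−mL=819/7424 → turn +1·90°
n=3: pose=(-6,6,E); sL=20/183, sR=60/481; mL=680/88023, mR=60/481; mL+mR=11660/88023 → advance +1; mR−mL=10300/88023 → turn +1·90°

0 6/65 30/293 96/19045 30/293 -5 6 N
1 60/613 12/137 -432/83981 12/137 -5 7 W
2 15/128 3/29 -51/7424 3/29 -6 7 S
3 20/183 60/481 680/88023 60/481 -6 6 E
final -5 6 N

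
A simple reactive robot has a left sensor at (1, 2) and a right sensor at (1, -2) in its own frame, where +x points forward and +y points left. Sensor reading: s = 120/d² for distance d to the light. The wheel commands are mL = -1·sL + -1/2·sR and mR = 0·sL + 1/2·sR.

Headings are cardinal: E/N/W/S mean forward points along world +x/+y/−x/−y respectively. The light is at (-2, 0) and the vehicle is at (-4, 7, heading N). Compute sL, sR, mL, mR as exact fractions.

3/2 15/8 -39/16 15/16

left sensor world pos  = (-6, 8); dL² = 80
right sensor world pos = (-2, 8); dR² = 64
sL = 120/80 = 3/2
sR = 120/64 = 15/8
mL = -1·sL + -1/2·sR = -39/16
mR = 0·sL + 1/2·sR = 15/16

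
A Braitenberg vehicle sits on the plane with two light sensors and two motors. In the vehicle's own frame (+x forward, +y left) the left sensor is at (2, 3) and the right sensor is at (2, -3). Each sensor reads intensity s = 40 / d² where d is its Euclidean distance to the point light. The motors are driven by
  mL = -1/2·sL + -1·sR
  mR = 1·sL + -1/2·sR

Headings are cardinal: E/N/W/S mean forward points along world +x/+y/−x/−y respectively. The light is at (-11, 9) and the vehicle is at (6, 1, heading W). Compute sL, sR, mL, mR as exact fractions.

20/173 4/25 -942/4325 154/4325

left sensor world pos  = (4, -2); dL² = 346
right sensor world pos = (4, 4); dR² = 250
sL = 40/346 = 20/173
sR = 40/250 = 4/25
mL = -1/2·sL + -1·sR = -942/4325
mR = 1·sL + -1/2·sR = 154/4325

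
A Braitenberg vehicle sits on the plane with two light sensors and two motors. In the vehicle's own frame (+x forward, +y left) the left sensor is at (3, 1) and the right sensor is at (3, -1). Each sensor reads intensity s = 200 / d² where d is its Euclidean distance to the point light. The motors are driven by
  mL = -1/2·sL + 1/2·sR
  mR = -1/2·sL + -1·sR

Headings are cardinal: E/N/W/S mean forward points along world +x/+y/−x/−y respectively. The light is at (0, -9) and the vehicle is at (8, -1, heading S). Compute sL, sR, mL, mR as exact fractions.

100/53 100/37 800/1961 -7150/1961

left sensor world pos  = (9, -4); dL² = 106
right sensor world pos = (7, -4); dR² = 74
sL = 200/106 = 100/53
sR = 200/74 = 100/37
mL = -1/2·sL + 1/2·sR = 800/1961
mR = -1/2·sL + -1·sR = -7150/1961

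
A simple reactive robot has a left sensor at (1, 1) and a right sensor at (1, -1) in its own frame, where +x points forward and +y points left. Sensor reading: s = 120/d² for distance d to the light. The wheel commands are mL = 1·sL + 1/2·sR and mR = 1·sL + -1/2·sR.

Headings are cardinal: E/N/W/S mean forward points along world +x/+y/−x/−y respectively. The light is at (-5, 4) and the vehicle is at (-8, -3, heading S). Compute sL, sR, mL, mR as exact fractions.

left sensor world pos  = (-7, -4); dL² = 68
right sensor world pos = (-9, -4); dR² = 80
sL = 120/68 = 30/17
sR = 120/80 = 3/2
mL = 1·sL + 1/2·sR = 171/68
mR = 1·sL + -1/2·sR = 69/68

30/17 3/2 171/68 69/68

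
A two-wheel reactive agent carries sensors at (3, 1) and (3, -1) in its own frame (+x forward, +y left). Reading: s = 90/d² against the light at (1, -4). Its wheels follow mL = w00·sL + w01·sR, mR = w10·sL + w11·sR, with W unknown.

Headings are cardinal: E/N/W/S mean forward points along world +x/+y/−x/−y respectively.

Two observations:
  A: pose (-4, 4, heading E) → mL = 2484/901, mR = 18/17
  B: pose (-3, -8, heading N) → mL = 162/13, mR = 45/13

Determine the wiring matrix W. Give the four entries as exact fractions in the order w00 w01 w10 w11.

obs A: pose=(-4,4,E) → sL=18/17, sR=90/53, mL=2484/901, mR=18/17
obs B: pose=(-3,-8,N) → sL=45/13, sR=9, mL=162/13, mR=45/13
sensor matrix S = [[18/17, 90/53], [45/13, 9]]; det S = 42768/11713
solve [mL_A; mL_B] = S·[w00; w01] and [mR_A; mR_B] = S·[w10; w11]:
  w00 = 1, w01 = 1, w10 = 1, w11 = 0

1 1 1 0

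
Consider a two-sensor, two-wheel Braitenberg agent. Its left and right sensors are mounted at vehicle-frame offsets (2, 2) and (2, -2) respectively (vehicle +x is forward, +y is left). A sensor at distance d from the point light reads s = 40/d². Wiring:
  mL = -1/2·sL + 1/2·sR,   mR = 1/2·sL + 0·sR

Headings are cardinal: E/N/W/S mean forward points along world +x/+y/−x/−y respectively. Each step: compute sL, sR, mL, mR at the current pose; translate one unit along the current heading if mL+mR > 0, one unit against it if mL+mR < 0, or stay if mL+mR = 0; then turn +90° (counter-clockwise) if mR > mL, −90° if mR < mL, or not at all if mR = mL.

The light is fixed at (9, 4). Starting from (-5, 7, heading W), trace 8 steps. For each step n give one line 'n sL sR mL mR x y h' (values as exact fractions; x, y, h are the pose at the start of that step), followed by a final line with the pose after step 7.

0 40/257 40/281 -480/72217 20/257 -5 7 W
1 4/17 4/29 -24/493 2/17 -6 7 S
2 8/37 40/169 64/6253 4/37 -6 6 E
3 5/34 1/4 7/136 5/68 -5 6 N
4 40/257 40/281 -480/72217 20/257 -5 7 W
5 4/17 4/29 -24/493 2/17 -6 7 S
6 8/37 40/169 64/6253 4/37 -6 6 E
7 5/34 1/4 7/136 5/68 -5 6 N
final -5 7 W

n=0: pose=(-5,7,W); sL=40/257, sR=40/281; mL=-480/72217, mR=20/257; mL+mR=20/281 → advance +1; mR−mL=6100/72217 → turn +1·90°
n=1: pose=(-6,7,S); sL=4/17, sR=4/29; mL=-24/493, mR=2/17; mL+mR=2/29 → advance +1; mR−mL=82/493 → turn +1·90°
n=2: pose=(-6,6,E); sL=8/37, sR=40/169; mL=64/6253, mR=4/37; mL+mR=20/169 → advance +1; mR−mL=612/6253 → turn +1·90°
n=3: pose=(-5,6,N); sL=5/34, sR=1/4; mL=7/136, mR=5/68; mL+mR=1/8 → advance +1; mR−mL=3/136 → turn +1·90°
n=4: pose=(-5,7,W); sL=40/257, sR=40/281; mL=-480/72217, mR=20/257; mL+mR=20/281 → advance +1; mR−mL=6100/72217 → turn +1·90°
n=5: pose=(-6,7,S); sL=4/17, sR=4/29; mL=-24/493, mR=2/17; mL+mR=2/29 → advance +1; mR−mL=82/493 → turn +1·90°
n=6: pose=(-6,6,E); sL=8/37, sR=40/169; mL=64/6253, mR=4/37; mL+mR=20/169 → advance +1; mR−mL=612/6253 → turn +1·90°
n=7: pose=(-5,6,N); sL=5/34, sR=1/4; mL=7/136, mR=5/68; mL+mR=1/8 → advance +1; mR−mL=3/136 → turn +1·90°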